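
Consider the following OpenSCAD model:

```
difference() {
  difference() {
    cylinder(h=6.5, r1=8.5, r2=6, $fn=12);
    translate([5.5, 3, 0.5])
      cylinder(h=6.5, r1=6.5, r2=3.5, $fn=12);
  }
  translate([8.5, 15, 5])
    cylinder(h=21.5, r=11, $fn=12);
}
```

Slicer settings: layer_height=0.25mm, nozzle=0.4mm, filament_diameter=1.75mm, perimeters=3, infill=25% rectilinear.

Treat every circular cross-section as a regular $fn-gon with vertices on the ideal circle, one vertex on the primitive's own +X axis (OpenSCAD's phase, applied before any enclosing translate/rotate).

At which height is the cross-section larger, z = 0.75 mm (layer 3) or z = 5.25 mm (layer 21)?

layer 3 (z = 0.75 mm)

Layer 3 (z = 0.75): the cone: at t=0.115 of its height the radius interpolates to r₁+(r₂−r₁)t = 8.212, giving a regular 12-gon of that circumradius (area = (12/2)·8.212²·sin(360°/12) = 202.29 mm²); the cone at (5.5, 3) (r1=6.5→r2=3.5) has section circumradius 6.385 here — a regular 12-gon (area = (12/2)·6.385²·sin(360°/12) = 122.29 mm²); Taking the first minus the rest: starting from the cone (202.29 mm²), the cone at (5.5, 3) partially overlaps it — only the 71.71 mm² overlap (of its 122.29 mm²) is removed, clipping the outline — area = 130.57 mm²; the cylinder at (8.5, 15) is absent (z outside [5, 26.5]); Subtracting the remaining from the first: none of the subtracted shapes is present at this height, so that combined region is unchanged — area = 130.57 mm². So its area = 130.57 mm². Layer 21 (z = 5.25): the cone (r1=8.5→r2=6) has section circumradius 6.481 here — a regular 12-gon (area = (12/2)·6.481²·sin(360°/12) = 126.00 mm²); the cone at (5.5, 3): at t=0.731 of its height the radius interpolates to r₁+(r₂−r₁)t = 4.308, giving a regular 12-gon of that circumradius (area = (12/2)·4.308²·sin(360°/12) = 55.67 mm²); Taking the first minus the rest: starting from the cone (126.00 mm²), the cone at (5.5, 3) partially overlaps it — only the 24.51 mm² overlap (of its 55.67 mm²) is removed, clipping the outline — area = 101.49 mm²; the r=11 cylinder at (8.5, 15) contributes a regular 12-gon of circumradius 11 (area = (12/2)·11.000²·sin(360°/12) = 363.00 mm²); After the difference (first − rest): starting from that combined region (101.49 mm²), the r=11 cylinder at (8.5, 15) misses the remaining region (no effect) — area = 101.49 mm². So its area = 101.49 mm². Layer 3 is larger (130.57 vs 101.49 mm²).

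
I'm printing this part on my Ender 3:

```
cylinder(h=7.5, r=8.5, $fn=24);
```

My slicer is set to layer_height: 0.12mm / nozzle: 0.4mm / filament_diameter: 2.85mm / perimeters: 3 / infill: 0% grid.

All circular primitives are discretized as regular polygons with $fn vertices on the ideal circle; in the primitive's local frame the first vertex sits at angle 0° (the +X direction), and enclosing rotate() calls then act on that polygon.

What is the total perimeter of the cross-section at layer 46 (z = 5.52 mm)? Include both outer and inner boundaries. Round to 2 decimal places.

At z = 5.52 mm: the r=8.5 cylinder gives a regular 24-gon of circumradius 8.5 (constant along its height) (perimeter = 2·24·8.500·sin(180°/24) = 53.25 mm). Overall, the cross-section is a single solid region. Total boundary length (outer) = 53.25 mm.

53.25 mm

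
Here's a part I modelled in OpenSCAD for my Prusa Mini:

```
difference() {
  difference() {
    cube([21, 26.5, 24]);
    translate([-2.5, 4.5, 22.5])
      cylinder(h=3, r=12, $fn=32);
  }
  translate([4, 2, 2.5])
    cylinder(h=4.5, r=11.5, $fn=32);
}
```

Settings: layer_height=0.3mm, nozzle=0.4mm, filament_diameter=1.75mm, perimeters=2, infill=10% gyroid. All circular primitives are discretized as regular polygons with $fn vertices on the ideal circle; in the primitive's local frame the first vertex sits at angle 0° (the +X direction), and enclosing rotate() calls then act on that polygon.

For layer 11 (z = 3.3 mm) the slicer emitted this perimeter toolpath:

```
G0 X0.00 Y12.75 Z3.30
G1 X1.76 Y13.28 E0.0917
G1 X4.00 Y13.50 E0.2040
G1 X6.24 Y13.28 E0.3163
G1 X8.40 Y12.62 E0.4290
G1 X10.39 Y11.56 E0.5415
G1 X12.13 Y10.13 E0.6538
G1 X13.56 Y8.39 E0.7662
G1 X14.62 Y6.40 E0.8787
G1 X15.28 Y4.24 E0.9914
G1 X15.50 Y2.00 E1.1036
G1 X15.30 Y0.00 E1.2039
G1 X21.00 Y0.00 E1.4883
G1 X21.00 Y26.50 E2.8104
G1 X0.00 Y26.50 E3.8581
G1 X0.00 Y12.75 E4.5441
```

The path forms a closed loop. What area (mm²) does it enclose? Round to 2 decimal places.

377.63 mm²

Apply the shoelace formula to the sequence of (X, Y) vertices; enclosed area = 377.63 mm².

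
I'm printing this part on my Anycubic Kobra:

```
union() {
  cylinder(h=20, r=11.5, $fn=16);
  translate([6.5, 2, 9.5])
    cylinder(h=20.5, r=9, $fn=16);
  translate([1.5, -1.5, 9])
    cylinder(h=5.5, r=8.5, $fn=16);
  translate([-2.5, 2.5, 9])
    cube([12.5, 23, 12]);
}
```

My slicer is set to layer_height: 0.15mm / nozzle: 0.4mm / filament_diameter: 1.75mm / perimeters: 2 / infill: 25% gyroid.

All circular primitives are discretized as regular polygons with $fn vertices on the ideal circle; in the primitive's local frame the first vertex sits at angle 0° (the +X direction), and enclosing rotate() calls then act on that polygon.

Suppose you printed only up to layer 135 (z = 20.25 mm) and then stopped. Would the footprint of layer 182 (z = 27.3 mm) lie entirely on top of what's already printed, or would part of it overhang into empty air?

entirely on top

Compare the two slices. At z = 20.25: the cylinder is not intersected at this z (z outside [0, 20]); the r=9 cylinder at (6.5, 2) gives a regular 16-gon of circumradius 9 (constant along its height) (area = (16/2)·9.000²·sin(360°/16) = 247.98 mm²); the cylinder at (1.5, -1.5) is absent (z outside [9, 14.5]); the cube at (-2.5, 2.5) (footprint 12.5×23) is included at this height (area 287.50 mm²); Taking the union: the regions partially overlap — summed areas 535.48 mm² minus the doubly-counted overlap 86.05 mm² gives 449.43 mm² — area = 449.43 mm². At z = 27.3: the cylinder is not intersected at this z (z outside [0, 20]); the r=9 cylinder at (6.5, 2) contributes a regular 16-gon of circumradius 9 (area = (16/2)·9.000²·sin(360°/16) = 247.98 mm²); the cylinder at (1.5, -1.5) does not reach this height (z outside [9, 14.5]); the cube at (-2.5, 2.5) does not reach this height (z outside [9, 21]); Merging all regions: only the r=9 cylinder at (6.5, 2) is present, so the union is just that shape — area = 247.98 mm². Checking containment: the cross-section at z = 27.3 is a subset of the cross-section at z = 20.25.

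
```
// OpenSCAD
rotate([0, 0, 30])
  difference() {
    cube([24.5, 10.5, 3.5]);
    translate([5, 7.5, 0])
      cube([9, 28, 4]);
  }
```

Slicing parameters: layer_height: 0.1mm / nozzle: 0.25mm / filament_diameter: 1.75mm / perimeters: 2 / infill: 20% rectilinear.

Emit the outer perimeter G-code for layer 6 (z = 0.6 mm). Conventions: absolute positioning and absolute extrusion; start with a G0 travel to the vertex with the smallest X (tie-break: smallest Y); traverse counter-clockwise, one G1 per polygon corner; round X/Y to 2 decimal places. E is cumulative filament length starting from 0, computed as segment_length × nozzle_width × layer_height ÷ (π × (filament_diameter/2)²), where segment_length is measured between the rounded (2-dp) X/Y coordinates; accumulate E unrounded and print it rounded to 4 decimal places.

At z = 0.6 mm: the cube (footprint 24.5×10.5) is included at this height; the 9×28 cube at (5, 7.5) contributes its full rectangle; Taking the first minus the rest: starting from the 24.5×10.5 cube, the 9×28 cube at (5, 7.5) partially overlaps it — only the 27.00 mm² overlap (of its 252.00 mm²) is removed, clipping the outline — 1 connected region; (whole slice rotated 30° about Z — lengths, areas and connectivity unchanged). The outline is a single polygon with 8 vertices. Extrusion per mm of travel: 0.25 × 0.1 / (π × 0.875²) = 0.010394. Accumulating E over each segment gives final E = 0.7898.

G0 X-5.25 Y9.09 Z0.60
G1 X0.00 Y0.00 E0.1091
G1 X21.22 Y12.25 E0.3638
G1 X15.97 Y21.34 E0.4729
G1 X6.87 Y16.09 E0.5821
G1 X8.37 Y13.50 E0.6132
G1 X0.58 Y9.00 E0.7067
G1 X-0.92 Y11.59 E0.7378
G1 X-5.25 Y9.09 E0.7898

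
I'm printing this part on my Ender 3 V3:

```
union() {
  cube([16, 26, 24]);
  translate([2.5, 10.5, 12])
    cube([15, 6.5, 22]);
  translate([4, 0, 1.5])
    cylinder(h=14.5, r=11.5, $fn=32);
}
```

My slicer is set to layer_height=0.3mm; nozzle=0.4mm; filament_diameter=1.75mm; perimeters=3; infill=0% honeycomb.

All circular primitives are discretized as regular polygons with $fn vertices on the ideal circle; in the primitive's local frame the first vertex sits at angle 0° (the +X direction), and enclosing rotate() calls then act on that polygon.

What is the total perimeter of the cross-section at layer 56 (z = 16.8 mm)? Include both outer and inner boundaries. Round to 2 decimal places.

At z = 16.8 mm: the 16×26 cube contributes its full rectangle (perimeter 84.00 mm); the cube at (2.5, 10.5) is present — its section is the full 15×6.5 rectangle (perimeter 43.00 mm); the cylinder at (4, 0) does not reach this height (z outside [1.5, 16]); Taking the union: the regions partially overlap (shared area 87.75 mm²), so the edge portions inside another operand are dropped and the merged outline is re-measured after clipping — boundary = 87.00 mm. Overall, the cross-section is a single solid region. Total boundary length (outer) = 87.00 mm.

87.00 mm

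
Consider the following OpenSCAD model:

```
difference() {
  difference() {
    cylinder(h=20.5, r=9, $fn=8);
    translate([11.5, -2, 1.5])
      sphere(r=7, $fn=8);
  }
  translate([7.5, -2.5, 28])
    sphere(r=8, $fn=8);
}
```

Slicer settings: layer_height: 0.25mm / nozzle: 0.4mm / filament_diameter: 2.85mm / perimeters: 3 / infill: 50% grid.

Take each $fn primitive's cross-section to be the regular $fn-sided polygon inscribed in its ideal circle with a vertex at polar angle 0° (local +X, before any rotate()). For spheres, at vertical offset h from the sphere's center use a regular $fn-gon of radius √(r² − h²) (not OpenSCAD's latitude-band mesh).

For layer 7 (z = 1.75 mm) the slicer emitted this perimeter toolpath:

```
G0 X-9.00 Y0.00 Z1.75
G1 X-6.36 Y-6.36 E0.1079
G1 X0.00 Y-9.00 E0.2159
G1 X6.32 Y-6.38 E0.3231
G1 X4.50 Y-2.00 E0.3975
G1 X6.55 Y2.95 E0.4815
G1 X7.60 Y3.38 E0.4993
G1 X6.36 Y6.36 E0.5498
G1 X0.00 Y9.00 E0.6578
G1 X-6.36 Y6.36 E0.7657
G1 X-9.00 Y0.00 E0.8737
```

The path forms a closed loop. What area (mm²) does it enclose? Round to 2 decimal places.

Apply the shoelace formula to the sequence of (X, Y) vertices; enclosed area = 206.04 mm².

206.04 mm²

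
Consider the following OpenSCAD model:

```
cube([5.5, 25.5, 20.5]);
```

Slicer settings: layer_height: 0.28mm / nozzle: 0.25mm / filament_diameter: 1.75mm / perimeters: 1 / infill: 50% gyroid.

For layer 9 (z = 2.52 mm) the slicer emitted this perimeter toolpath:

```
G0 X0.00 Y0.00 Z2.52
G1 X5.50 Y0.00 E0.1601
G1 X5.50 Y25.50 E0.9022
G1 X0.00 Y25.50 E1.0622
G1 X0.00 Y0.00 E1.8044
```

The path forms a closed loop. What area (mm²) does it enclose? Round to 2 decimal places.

140.25 mm²

Apply the shoelace formula to the sequence of (X, Y) vertices; enclosed area = 140.25 mm².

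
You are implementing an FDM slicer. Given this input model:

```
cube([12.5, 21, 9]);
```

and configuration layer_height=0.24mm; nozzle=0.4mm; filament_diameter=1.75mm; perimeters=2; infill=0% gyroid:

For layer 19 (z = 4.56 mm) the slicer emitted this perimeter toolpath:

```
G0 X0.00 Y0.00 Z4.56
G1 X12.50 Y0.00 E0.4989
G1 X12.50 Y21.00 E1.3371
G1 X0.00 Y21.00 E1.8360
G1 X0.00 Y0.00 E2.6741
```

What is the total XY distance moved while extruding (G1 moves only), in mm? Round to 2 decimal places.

Sum the Euclidean lengths of each G1 segment: total = 67.00 mm.

67.00 mm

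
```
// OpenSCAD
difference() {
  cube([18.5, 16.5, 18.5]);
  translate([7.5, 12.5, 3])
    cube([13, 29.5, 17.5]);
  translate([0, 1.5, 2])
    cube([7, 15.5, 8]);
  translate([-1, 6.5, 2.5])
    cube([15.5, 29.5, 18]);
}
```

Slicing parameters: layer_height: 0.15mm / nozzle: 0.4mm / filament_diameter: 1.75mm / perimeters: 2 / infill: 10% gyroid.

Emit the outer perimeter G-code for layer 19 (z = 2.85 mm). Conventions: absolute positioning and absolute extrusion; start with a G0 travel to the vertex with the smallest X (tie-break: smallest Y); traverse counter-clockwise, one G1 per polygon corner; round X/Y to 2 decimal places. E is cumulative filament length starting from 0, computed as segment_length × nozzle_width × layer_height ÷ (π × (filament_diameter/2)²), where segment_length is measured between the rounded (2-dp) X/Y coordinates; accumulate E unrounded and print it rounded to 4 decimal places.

At z = 2.85 mm: the cube is present — its section is the full 18.5×16.5 rectangle; the cube at (7.5, 12.5) is not intersected at this z (z outside [3, 20.5]); the cube at (0, 1.5) is present — its section is the full 7×15.5 rectangle; the 15.5×29.5 cube at (-1, 6.5) contributes its full rectangle; Taking the first minus the rest: starting from the 18.5×16.5 cube, the 7×15.5 cube at (0, 1.5) partially overlaps it — only the 105.00 mm² overlap (of its 108.50 mm²) is removed, clipping the outline; the 15.5×29.5 cube at (-1, 6.5) partially overlaps it — only the 75.00 mm² overlap (of its 457.25 mm²) is removed, clipping the outline — 1 connected region. The outline is a single polygon with 8 vertices. Extrusion per mm of travel: 0.4 × 0.15 / (π × 0.875²) = 0.024945. Accumulating E over each segment gives final E = 1.7462.

G0 X0.00 Y0.00 Z2.85
G1 X18.50 Y0.00 E0.4615
G1 X18.50 Y16.50 E0.8731
G1 X14.50 Y16.50 E0.9729
G1 X14.50 Y6.50 E1.2223
G1 X7.00 Y6.50 E1.4094
G1 X7.00 Y1.50 E1.5341
G1 X0.00 Y1.50 E1.7087
G1 X0.00 Y0.00 E1.7462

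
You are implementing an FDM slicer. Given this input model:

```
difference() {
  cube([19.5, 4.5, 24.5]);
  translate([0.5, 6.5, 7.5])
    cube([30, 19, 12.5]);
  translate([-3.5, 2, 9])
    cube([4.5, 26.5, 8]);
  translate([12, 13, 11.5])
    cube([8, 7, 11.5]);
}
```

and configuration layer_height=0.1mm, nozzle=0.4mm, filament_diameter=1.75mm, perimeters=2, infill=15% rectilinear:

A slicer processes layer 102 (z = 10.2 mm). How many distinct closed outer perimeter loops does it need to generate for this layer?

1

At z = 10.2 mm: the cube (footprint 19.5×4.5) is included at this height; the 30×19 cube at (0.5, 6.5) contributes its full rectangle; the 4.5×26.5 cube at (-3.5, 2) contributes its full rectangle; the cube at (12, 13) is absent (z outside [11.5, 23]); After the difference (first − rest): starting from the 19.5×4.5 cube, the 30×19 cube at (0.5, 6.5) misses the remaining region (no effect); the 4.5×26.5 cube at (-3.5, 2) partially overlaps it — only the 2.50 mm² overlap (of its 119.25 mm²) is removed, clipping the outline — 1 connected region. The result has 1 disconnected region.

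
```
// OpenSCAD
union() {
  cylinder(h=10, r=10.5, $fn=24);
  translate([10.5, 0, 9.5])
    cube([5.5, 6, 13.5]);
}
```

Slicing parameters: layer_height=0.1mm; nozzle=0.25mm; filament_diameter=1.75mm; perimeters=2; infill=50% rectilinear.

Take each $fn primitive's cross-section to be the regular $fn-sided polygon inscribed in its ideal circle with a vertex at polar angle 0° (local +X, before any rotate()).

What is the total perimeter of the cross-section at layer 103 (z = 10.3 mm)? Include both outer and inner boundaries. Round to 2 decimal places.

At z = 10.3 mm: the cylinder is absent (z outside [0, 10]); the cube at (10.5, 0) (footprint 5.5×6) is included at this height (perimeter 23.00 mm); Combining (union): only the 5.5×6 cube at (10.5, 0) is present, so the union is just that shape — boundary = 23.00 mm. Overall, the cross-section is a single solid region. Total boundary length (outer) = 23.00 mm.

23.00 mm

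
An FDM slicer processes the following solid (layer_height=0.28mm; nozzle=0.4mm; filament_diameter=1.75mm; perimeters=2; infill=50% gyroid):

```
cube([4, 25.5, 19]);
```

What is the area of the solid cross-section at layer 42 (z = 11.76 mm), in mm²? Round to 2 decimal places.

At z = 11.76 mm: the cube (footprint 4×25.5) is included at this height (area 102.00 mm²). Overall, the cross-section is a single solid region. Net area = 102.00 mm².

102.00 mm²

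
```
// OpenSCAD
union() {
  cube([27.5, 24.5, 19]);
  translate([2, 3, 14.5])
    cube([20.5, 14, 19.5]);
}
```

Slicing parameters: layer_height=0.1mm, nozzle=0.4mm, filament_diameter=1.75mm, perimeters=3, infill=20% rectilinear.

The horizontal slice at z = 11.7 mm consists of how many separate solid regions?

At z = 11.7 mm: the 27.5×24.5 cube contributes its full rectangle; the cube at (2, 3) does not reach this height (z outside [14.5, 34]); Taking the union: only the 27.5×24.5 cube is present, so the union is just that shape — 1 connected region. The result has 1 disconnected region.

1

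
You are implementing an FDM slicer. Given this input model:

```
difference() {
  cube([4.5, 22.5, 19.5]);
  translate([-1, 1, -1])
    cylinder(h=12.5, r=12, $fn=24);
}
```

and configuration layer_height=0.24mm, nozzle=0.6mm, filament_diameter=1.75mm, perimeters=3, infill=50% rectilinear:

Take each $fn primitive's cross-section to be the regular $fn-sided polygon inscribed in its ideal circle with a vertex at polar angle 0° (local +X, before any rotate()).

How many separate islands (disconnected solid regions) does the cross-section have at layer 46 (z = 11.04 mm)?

1

At z = 11.04 mm: the cube is present — its section is the full 4.5×22.5 rectangle; the r=12 cylinder at (-1, 1) gives a regular 24-gon of circumradius 12 (constant along its height); Taking the first minus the rest: starting from the 4.5×22.5 cube, the r=12 cylinder at (-1, 1) partially overlaps it — only the 55.76 mm² overlap (of its 447.24 mm²) is removed, clipping the outline — 1 connected region. Overall, the cross-section is a single solid region. Island count = 1.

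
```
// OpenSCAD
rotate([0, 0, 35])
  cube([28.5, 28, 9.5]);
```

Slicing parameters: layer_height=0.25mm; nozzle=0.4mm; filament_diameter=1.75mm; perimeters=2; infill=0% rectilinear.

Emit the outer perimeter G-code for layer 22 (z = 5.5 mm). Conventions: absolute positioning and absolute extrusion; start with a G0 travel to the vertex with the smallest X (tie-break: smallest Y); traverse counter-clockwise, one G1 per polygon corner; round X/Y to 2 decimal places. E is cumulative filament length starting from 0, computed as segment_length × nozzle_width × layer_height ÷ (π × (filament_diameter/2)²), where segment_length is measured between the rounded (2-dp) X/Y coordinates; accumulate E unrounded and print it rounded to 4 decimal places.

G0 X-16.06 Y22.94 Z5.50
G1 X0.00 Y0.00 E1.1642
G1 X23.35 Y16.35 E2.3493
G1 X7.29 Y39.28 E3.5132
G1 X-16.06 Y22.94 E4.6981

At z = 5.5 mm: the cube is present — its section is the full 28.5×28 rectangle; (rotated 35° about Z; rotation is an isometry so areas/perimeters/island counts are preserved). The outline is a single polygon with 4 vertices. Extrusion per mm of travel: 0.4 × 0.25 / (π × 0.875²) = 0.041575. Accumulating E over each segment gives final E = 4.6981.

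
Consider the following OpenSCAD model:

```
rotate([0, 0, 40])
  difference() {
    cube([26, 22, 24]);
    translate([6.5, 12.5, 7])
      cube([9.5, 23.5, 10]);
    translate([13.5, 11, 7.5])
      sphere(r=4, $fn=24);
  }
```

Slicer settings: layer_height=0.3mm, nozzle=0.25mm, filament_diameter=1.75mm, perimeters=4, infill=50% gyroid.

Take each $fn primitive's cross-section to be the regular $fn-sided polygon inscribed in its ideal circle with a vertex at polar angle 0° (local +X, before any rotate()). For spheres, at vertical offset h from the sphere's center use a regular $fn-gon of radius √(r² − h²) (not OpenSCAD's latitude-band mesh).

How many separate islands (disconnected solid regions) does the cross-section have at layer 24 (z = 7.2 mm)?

1

At z = 7.2 mm: the 26×22 cube contributes its full rectangle; the 9.5×23.5 cube at (6.5, 12.5) contributes its full rectangle; the sphere at (13.5, 11): section is a regular 24-gon, circumradius = √(r²−h²) = √(4²−0.3²) = 3.989; Taking the first minus the rest: starting from the 26×22 cube, the 9.5×23.5 cube at (6.5, 12.5) partially overlaps it — only the 90.25 mm² overlap (of its 223.25 mm²) is removed, clipping the outline; the r=4 sphere at (13.5, 11) partially overlaps it — only the 37.40 mm² overlap (of its 49.41 mm²) is removed, clipping the outline — 1 connected region; (rotated 40° about Z; rotation is an isometry so areas/perimeters/island counts are preserved). Overall, the cross-section is a single solid region. Island count = 1.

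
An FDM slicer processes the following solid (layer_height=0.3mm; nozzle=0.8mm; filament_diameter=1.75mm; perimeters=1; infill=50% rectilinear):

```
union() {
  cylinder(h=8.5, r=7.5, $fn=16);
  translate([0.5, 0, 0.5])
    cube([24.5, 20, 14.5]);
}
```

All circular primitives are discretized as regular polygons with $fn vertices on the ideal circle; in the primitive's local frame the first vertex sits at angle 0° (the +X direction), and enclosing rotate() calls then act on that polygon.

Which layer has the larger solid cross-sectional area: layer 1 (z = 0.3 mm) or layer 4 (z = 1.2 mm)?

layer 4 (z = 1.2 mm)

Layer 1 (z = 0.3): the r=7.5 cylinder gives a regular 16-gon of circumradius 7.5 (constant along its height) (area = (16/2)·7.500²·sin(360°/16) = 172.21 mm²); the cube at (0.5, 0) does not reach this height (z outside [0.5, 15]); Merging all regions: only the r=7.5 cylinder is present, so the union is just that shape — area = 172.21 mm². So its area = 172.21 mm². Layer 4 (z = 1.2): the r=7.5 cylinder contributes a regular 16-gon of circumradius 7.5 (area = (16/2)·7.500²·sin(360°/16) = 172.21 mm²); the cube at (0.5, 0) (footprint 24.5×20) is included at this height (area 490.00 mm²); Combining (union): the regions partially overlap — summed areas 662.21 mm² minus the doubly-counted overlap 39.33 mm² gives 622.88 mm² — area = 622.88 mm². So its area = 622.88 mm². Layer 4 is larger (622.88 vs 172.21 mm²).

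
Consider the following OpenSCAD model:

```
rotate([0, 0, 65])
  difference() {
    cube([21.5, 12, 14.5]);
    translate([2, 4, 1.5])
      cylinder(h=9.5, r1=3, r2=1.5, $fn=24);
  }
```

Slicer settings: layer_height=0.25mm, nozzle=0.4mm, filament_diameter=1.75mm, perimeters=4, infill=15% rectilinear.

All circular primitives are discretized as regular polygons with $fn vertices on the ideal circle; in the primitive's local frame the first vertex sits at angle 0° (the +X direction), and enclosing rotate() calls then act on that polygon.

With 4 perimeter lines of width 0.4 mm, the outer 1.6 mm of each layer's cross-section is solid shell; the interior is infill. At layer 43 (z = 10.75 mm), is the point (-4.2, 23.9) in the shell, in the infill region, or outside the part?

At z = 10.75 mm: the cube (footprint 21.5×12) is included at this height; the cone at (2, 4): at t=0.974 of its height the radius interpolates to r₁+(r₂−r₁)t = 1.539, giving a regular 24-gon of that circumradius; Subtracting the remaining from the first: starting from the 21.5×12 cube, the cone at (2, 4) lies wholly inside it (removes its full 7.36 mm² and its 9.65 mm outline becomes a hole wall) — 1 connected region with 1 hole; (rotated 65° about Z; rotation is an isometry so areas/perimeters/island counts are preserved). Overall, the cross-section is one region with 1 hole. Undo the 65° rotation: the query point maps to (19.886, 13.907) in the un-rotated model frame. The nearest boundary edge runs (0.00, 12.00)→(21.50, 12.00); distance from the point to it = 1.91 mm. The point is not inside any of the regions above, so it lies outside the cross-section (1.91 mm from the nearest boundary).

outside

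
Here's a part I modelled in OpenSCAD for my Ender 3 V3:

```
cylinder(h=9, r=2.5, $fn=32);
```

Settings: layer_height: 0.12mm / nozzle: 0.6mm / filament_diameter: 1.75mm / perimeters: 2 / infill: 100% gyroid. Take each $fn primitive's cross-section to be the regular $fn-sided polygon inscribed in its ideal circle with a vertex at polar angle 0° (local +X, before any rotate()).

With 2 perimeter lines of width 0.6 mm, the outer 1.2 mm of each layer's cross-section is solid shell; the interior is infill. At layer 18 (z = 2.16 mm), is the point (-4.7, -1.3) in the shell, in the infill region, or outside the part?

outside

At z = 2.16 mm: the cylinder: section is a regular 32-gon, circumradius r=2.5. Overall, the cross-section is a single solid region. The nearest boundary edge runs (-2.45, -0.49)→(-2.31, -0.96); distance from the point to it = 2.39 mm. The point is not inside any of the regions above, so it lies outside the cross-section (2.39 mm from the nearest boundary).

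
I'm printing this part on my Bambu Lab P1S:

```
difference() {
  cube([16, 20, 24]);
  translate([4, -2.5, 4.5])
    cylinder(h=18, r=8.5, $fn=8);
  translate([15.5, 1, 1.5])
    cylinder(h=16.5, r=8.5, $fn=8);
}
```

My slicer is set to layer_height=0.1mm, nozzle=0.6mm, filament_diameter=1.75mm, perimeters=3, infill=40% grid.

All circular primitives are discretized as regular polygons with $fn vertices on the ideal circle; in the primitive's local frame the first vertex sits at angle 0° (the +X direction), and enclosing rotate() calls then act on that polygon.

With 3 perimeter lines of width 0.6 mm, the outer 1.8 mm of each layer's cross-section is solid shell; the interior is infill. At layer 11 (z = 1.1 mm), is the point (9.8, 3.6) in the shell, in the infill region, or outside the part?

infill

At z = 1.1 mm: the 16×20 cube contributes its full rectangle; the cylinder at (4, -2.5) is not intersected at this z (z outside [4.5, 22.5]); the cylinder at (15.5, 1) is not intersected at this z (z outside [1.5, 18]); After the difference (first − rest): none of the subtracted shapes is present at this height, so the 16×20 cube is unchanged — 1 connected region. Overall, the cross-section is a single solid region. The nearest boundary edge runs (0.00, 0.00)→(16.00, 0.00); distance from the point to it = 3.60 mm. The point is inside the cross-section and 3.60 mm from the nearest boundary — more than the 1.8 mm shell width (3 × 0.6), so it's in the infill interior.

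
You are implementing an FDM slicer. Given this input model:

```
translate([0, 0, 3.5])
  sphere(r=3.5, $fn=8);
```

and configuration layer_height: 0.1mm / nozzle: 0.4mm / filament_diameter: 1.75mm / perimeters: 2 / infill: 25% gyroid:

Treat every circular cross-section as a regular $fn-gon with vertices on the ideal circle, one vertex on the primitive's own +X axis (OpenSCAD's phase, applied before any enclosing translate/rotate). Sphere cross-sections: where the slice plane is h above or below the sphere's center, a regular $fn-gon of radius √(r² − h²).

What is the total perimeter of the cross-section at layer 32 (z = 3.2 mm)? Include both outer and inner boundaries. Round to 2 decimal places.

At z = 3.2 mm: the r=3.5 sphere slices to a regular 8-gon of circumradius 3.487 (√(r²−h²) with h=0.3 from center) (perimeter = 2·8·3.487·sin(180°/8) = 21.35 mm). Overall, the cross-section is a single solid region. Total boundary length (outer) = 21.35 mm.

21.35 mm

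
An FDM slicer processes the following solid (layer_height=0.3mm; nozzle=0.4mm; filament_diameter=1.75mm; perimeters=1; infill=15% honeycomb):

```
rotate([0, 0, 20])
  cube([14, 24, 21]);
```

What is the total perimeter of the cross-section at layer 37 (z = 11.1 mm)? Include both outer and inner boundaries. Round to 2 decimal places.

At z = 11.1 mm: the cube (footprint 14×24) is included at this height (perimeter 76.00 mm); (whole slice rotated 20° about Z — lengths, areas and connectivity unchanged). Overall, the cross-section is a single solid region. Total boundary length (outer) = 76.00 mm.

76.00 mm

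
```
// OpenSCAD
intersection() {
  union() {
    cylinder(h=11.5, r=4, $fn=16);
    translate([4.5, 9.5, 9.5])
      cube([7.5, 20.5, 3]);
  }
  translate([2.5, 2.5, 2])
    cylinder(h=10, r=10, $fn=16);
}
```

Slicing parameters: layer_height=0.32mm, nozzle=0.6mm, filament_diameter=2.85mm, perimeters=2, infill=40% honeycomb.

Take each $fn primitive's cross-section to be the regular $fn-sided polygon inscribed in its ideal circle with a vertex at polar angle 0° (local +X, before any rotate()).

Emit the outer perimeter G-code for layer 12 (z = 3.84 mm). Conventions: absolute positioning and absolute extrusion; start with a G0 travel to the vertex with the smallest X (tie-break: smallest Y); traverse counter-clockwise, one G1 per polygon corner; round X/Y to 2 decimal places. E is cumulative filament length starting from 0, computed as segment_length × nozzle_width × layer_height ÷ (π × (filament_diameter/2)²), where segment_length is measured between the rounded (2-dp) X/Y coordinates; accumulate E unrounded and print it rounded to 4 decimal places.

G0 X-4.00 Y0.00 Z3.84
G1 X-3.70 Y-1.53 E0.0469
G1 X-2.83 Y-2.83 E0.0940
G1 X-1.53 Y-3.70 E0.1411
G1 X0.00 Y-4.00 E0.1880
G1 X1.53 Y-3.70 E0.2349
G1 X2.83 Y-2.83 E0.2820
G1 X3.70 Y-1.53 E0.3291
G1 X4.00 Y0.00 E0.3760
G1 X3.70 Y1.53 E0.4229
G1 X2.83 Y2.83 E0.4700
G1 X1.53 Y3.70 E0.5171
G1 X0.00 Y4.00 E0.5640
G1 X-1.53 Y3.70 E0.6110
G1 X-2.83 Y2.83 E0.6580
G1 X-3.70 Y1.53 E0.7051
G1 X-4.00 Y0.00 E0.7520

At z = 3.84 mm: the r=4 cylinder contributes a regular 16-gon of circumradius 4; the cube at (4.5, 9.5) does not reach this height (z outside [9.5, 12.5]); Taking the union: only the r=4 cylinder is present, so the union is just that shape — 1 connected region; the r=10 cylinder at (2.5, 2.5) gives a regular 16-gon of circumradius 10 (constant along its height); Taking the intersection: the result so far lies inside the r=10 cylinder at (2.5, 2.5), so it is kept whole — 1 connected region. The outline is a single polygon with 16 vertices. Extrusion per mm of travel: 0.6 × 0.32 / (π × 1.425²) = 0.030097. Accumulating E over each segment gives final E = 0.7520.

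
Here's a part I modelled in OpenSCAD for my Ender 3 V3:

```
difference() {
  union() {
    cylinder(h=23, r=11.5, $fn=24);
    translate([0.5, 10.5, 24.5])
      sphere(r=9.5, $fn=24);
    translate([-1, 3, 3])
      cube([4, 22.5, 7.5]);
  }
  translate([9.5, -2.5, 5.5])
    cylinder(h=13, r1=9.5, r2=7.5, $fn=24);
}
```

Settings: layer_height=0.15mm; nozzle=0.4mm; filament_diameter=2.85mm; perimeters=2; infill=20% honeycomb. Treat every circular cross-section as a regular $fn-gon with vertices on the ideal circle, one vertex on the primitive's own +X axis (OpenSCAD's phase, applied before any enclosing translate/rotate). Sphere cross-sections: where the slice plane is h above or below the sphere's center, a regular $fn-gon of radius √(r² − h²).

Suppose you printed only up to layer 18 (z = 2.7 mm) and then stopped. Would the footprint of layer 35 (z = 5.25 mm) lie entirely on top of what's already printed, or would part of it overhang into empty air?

part overhangs

Compare the two slices. At z = 2.7: the cylinder: section is a regular 24-gon, circumradius r=11.5 (area = (24/2)·11.500²·sin(360°/24) = 410.75 mm²); the sphere at (0.5, 10.5) is absent (|z−center|=21.800 > r=9.5); the cube at (-1, 3) is not intersected at this z (z outside [3, 10.5]); Merging all regions: only the r=11.5 cylinder is present, so the union is just that shape — area = 410.75 mm²; the cone at (9.5, -2.5) is not intersected at this z (z outside [5.5, 18.5]); After the difference (first − rest): none of the subtracted shapes is present at this height, so that combined region is unchanged — area = 410.75 mm². At z = 5.25: the cylinder: section is a regular 24-gon, circumradius r=11.5 (area = (24/2)·11.500²·sin(360°/24) = 410.75 mm²); the sphere at (0.5, 10.5) is absent (|z−center|=19.250 > r=9.5); the cube at (-1, 3) (footprint 4×22.5) is included at this height (area 90.00 mm²); Taking the union: the regions partially overlap — summed areas 500.75 mm² minus the doubly-counted overlap 33.34 mm² gives 467.40 mm² — area = 467.40 mm²; the cone at (9.5, -2.5) is not intersected at this z (z outside [5.5, 18.5]); After the difference (first − rest): none of the subtracted shapes is present at this height, so the result so far is unchanged — area = 467.40 mm². Checking containment: at z = 5.25 the cross-section extends beyond the z = 2.7 cross-section by about 56.66 mm².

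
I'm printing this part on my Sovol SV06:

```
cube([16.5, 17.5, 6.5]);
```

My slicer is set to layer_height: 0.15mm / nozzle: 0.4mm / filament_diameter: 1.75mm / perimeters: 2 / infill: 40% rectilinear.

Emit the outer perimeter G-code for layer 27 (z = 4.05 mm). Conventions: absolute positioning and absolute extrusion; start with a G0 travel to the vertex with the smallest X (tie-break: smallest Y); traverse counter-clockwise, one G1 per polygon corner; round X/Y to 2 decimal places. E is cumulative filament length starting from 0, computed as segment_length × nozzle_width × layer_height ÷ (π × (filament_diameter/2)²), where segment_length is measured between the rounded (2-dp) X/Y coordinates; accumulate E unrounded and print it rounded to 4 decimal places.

G0 X0.00 Y0.00 Z4.05
G1 X16.50 Y0.00 E0.4116
G1 X16.50 Y17.50 E0.8481
G1 X0.00 Y17.50 E1.2597
G1 X0.00 Y0.00 E1.6963

At z = 4.05 mm: the cube is present — its section is the full 16.5×17.5 rectangle. The outline is a single polygon with 4 vertices. Extrusion per mm of travel: 0.4 × 0.15 / (π × 0.875²) = 0.024945. Accumulating E over each segment gives final E = 1.6963.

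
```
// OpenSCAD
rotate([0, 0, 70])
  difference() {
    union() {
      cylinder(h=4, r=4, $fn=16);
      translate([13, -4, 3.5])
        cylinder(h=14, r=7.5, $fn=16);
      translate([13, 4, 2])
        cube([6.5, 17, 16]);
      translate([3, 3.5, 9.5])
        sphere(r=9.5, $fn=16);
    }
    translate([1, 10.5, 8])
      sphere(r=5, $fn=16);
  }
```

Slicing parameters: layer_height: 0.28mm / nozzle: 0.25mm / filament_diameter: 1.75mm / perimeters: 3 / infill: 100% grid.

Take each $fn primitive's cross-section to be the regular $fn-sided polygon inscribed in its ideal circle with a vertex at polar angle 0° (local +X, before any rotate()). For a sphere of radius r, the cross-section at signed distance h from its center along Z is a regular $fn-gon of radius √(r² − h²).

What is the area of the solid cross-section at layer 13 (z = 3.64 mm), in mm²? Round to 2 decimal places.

At z = 3.64 mm: the r=4 cylinder gives a regular 16-gon of circumradius 4 (constant along its height) (area = (16/2)·4.000²·sin(360°/16) = 48.98 mm²); the r=7.5 cylinder at (13, -4) gives a regular 16-gon of circumradius 7.5 (constant along its height) (area = (16/2)·7.500²·sin(360°/16) = 172.21 mm²); the 6.5×17 cube at (13, 4) contributes its full rectangle (area 110.50 mm²); the r=9.5 sphere at (3, 3.5) contributes a regular 16-gon of circumradius √(9.5²−5.86²) = 7.477 (area = (16/2)·7.477²·sin(360°/16) = 171.17 mm²); Combining (union): the regions partially overlap — summed areas 502.86 mm² minus the doubly-counted overlap 55.21 mm² gives 447.65 mm² — area = 447.65 mm²; the r=5 sphere at (1, 10.5) contributes a regular 16-gon of circumradius √(5²−4.36²) = 2.448 (area = (16/2)·2.448²·sin(360°/16) = 18.34 mm²); Subtracting the remaining from the first: starting from that combined region (447.65 mm²), the r=5 sphere at (1, 10.5) partially overlaps it — only the 9.03 mm² overlap (of its 18.34 mm²) is removed, clipping the outline — area = 438.62 mm²; (whole slice rotated 70° about Z — lengths, areas and connectivity unchanged). Overall, the cross-section has 2 separate islands. Net area = 438.62 mm².

438.62 mm²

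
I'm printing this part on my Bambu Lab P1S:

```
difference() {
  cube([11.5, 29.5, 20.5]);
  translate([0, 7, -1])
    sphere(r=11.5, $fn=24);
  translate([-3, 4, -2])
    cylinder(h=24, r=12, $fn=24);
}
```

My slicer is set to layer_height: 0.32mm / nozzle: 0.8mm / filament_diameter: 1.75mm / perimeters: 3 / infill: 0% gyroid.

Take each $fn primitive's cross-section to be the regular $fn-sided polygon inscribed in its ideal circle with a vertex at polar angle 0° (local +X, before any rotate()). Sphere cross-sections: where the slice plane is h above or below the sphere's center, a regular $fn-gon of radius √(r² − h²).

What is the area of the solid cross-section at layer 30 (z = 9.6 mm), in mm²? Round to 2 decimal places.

228.01 mm²

At z = 9.6 mm: the cube (footprint 11.5×29.5) is included at this height (area 339.25 mm²); the r=11.5 sphere at (0, 7) slices to a regular 24-gon of circumradius 4.460 (√(r²−h²) with h=10.6 from center) (area = (24/2)·4.460²·sin(360°/24) = 61.77 mm²); the r=12 cylinder at (-3, 4) gives a regular 24-gon of circumradius 12 (constant along its height) (area = (24/2)·12.000²·sin(360°/24) = 447.24 mm²); Taking the first minus the rest: starting from the 11.5×29.5 cube (339.25 mm²), the r=11.5 sphere at (0, 7) partially overlaps it — only the 30.89 mm² overlap (of its 61.77 mm²) is removed, clipping the outline; the r=12 cylinder at (-3, 4) partially overlaps it — only the 80.35 mm² overlap (of its 447.24 mm²) is removed, clipping the outline — area = 228.01 mm². Overall, the cross-section is a single solid region. Net area = 228.01 mm².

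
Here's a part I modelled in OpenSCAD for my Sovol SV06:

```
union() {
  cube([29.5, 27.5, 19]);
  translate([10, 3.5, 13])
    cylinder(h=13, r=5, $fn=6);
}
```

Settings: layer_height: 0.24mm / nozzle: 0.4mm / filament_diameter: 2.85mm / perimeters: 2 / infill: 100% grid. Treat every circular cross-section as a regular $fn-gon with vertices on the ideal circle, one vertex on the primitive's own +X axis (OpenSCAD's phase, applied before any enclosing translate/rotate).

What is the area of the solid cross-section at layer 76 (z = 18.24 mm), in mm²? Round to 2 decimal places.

815.80 mm²

At z = 18.24 mm: the cube is present — its section is the full 29.5×27.5 rectangle (area 811.25 mm²); the r=5 cylinder at (10, 3.5) gives a regular 6-gon of circumradius 5 (constant along its height) (area = (6/2)·5.000²·sin(360°/6) = 64.95 mm²); Taking the union: the regions partially overlap — summed areas 876.20 mm² minus the doubly-counted overlap 60.40 mm² gives 815.80 mm² — area = 815.80 mm². Overall, the cross-section is a single solid region. Net area = 815.80 mm².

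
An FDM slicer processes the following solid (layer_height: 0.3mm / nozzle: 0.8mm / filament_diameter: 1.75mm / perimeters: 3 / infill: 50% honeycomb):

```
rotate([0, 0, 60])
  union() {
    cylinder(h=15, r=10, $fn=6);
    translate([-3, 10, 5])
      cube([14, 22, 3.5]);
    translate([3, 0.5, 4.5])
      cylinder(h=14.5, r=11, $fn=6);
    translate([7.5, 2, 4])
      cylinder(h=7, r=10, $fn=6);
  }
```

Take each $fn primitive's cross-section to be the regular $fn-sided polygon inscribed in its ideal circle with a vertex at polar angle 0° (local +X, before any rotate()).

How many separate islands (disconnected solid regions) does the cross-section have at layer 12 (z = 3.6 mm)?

At z = 3.6 mm: the r=10 cylinder contributes a regular 6-gon of circumradius 10; the cube at (-3, 10) does not reach this height (z outside [5, 8.5]); the cylinder at (3, 0.5) is not intersected at this z (z outside [4.5, 19]); the cylinder at (7.5, 2) does not reach this height (z outside [4, 11]); Merging all regions: only the r=10 cylinder is present, so the union is just that shape — 1 connected region; (rotated 60° about Z; rotation is an isometry so areas/perimeters/island counts are preserved). Overall, the cross-section is a single solid region. Island count = 1.

1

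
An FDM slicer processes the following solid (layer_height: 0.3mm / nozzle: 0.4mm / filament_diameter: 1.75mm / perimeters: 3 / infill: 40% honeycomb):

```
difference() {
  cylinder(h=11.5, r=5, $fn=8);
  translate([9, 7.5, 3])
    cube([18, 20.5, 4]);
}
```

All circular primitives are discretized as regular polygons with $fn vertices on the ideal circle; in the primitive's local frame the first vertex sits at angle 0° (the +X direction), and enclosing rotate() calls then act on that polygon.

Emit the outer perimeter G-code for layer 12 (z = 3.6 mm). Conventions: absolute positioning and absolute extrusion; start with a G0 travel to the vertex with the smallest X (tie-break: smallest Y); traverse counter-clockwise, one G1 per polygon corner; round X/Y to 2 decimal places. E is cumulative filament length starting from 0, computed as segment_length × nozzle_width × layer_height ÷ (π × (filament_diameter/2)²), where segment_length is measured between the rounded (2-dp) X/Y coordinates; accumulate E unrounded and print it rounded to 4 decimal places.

G0 X-5.00 Y0.00 Z3.60
G1 X-3.54 Y-3.54 E0.1910
G1 X0.00 Y-5.00 E0.3821
G1 X3.54 Y-3.54 E0.5731
G1 X5.00 Y0.00 E0.7642
G1 X3.54 Y3.54 E0.9552
G1 X0.00 Y5.00 E1.1463
G1 X-3.54 Y3.54 E1.3373
G1 X-5.00 Y0.00 E1.5283

At z = 3.6 mm: the r=5 cylinder contributes a regular 8-gon of circumradius 5; the 18×20.5 cube at (9, 7.5) contributes its full rectangle; Taking the first minus the rest: starting from the r=5 cylinder, the 18×20.5 cube at (9, 7.5) misses the remaining region (no effect) — 1 connected region. The outline is a single polygon with 8 vertices. Extrusion per mm of travel: 0.4 × 0.3 / (π × 0.875²) = 0.049890. Accumulating E over each segment gives final E = 1.5283.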